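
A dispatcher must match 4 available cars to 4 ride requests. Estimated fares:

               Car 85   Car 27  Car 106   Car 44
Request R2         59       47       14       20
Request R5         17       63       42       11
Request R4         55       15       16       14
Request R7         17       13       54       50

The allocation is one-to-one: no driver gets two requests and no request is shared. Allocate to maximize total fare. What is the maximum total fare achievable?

Max total: $194

Optimal: Car 85→Request R4 ($55), Car 27→Request R2 ($47), Car 106→Request R5 ($42), Car 44→Request R7 ($50) — total 55+47+42+50 = $194.
Column-greedy (each request in turn goes to its best remaining driver) gives $188, worse by 6.
Swapping Car 85↔Car 106 (Car 85→Request R5 $17, Car 106→Request R4 $16) loses 64.
No other one-to-one assignment exceeds $194.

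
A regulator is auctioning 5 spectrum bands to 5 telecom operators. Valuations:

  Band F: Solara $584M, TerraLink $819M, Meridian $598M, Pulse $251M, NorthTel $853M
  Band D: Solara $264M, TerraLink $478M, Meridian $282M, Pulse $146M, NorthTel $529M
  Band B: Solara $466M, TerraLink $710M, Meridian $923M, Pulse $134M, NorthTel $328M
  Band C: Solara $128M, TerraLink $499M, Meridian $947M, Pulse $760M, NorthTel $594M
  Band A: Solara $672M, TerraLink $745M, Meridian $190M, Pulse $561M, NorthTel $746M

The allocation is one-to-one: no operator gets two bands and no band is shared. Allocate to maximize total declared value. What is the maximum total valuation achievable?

Optimal: Solara→Band A ($672M), TerraLink→Band F ($819M), Meridian→Band B ($923M), Pulse→Band C ($760M), NorthTel→Band D ($529M) — total 672+819+923+760+529 = $3703M.
Row-greedy (each operator in turn takes its best remaining band) gives $2912M, worse by 791.
Next-best assignment: Solara→Band A, TerraLink→Band D, Meridian→Band B, Pulse→Band C, NorthTel→Band F = $3686M.
Swapping Pulse↔NorthTel (Pulse→Band D $146M, NorthTel→Band C $594M) loses 549.
Every other assignment is strictly worse.

Maximum total: $3703M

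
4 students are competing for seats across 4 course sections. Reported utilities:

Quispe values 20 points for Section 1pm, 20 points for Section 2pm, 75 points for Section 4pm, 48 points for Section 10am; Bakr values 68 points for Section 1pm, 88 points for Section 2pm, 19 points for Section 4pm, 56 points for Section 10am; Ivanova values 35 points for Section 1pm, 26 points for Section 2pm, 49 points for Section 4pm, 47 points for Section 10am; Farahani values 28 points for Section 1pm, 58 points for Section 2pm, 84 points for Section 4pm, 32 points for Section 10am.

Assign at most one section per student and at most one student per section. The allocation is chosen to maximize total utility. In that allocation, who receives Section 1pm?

Optimal: Quispe→Section 10am (48 points), Bakr→Section 2pm (88 points), Ivanova→Section 1pm (35 points), Farahani→Section 4pm (84 points) — total 48+88+35+84 = 255 points.
Column-greedy (each section in turn goes to its best remaining student) gives 248 points, worse by 7.
Next-best assignment: Quispe→Section 4pm, Bakr→Section 1pm, Ivanova→Section 10am, Farahani→Section 2pm = 248 points.
Swapping Bakr↔Farahani (Bakr→Section 4pm 19 points, Farahani→Section 2pm 58 points) loses 95.
Ivanova's own top section is Section 4pm (49 points), but forcing Ivanova→Section 4pm and reassigning the rest optimally gives only 223 points — worse by 32.

Ivanova receives Section 1pm.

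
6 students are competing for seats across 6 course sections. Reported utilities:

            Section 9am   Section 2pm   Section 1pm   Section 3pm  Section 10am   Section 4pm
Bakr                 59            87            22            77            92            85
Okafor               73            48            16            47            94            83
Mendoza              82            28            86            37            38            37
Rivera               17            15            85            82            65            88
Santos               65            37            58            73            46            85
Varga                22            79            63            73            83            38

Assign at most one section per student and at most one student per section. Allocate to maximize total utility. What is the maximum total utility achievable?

Max total: 506 points

Optimal: Bakr→Section 2pm (87 points), Okafor→Section 10am (94 points), Mendoza→Section 9am (82 points), Rivera→Section 1pm (85 points), Santos→Section 4pm (85 points), Varga→Section 3pm (73 points) — total 87+94+82+85+85+73 = 506 points.
Max-entry greedy (repeatedly take the single best remaining cell) gives 450 points, worse by 56.
Next-best assignment: Bakr→Section 3pm, Okafor→Section 10am, Mendoza→Section 9am, Rivera→Section 1pm, Santos→Section 4pm, Varga→Section 2pm = 502 points.
Every other assignment is strictly worse.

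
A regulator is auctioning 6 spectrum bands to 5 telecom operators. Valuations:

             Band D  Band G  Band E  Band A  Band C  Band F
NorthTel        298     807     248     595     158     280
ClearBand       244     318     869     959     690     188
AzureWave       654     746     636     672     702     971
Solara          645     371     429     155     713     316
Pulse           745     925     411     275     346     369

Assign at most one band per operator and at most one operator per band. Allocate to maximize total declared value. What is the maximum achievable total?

Max total: $4195M

This is the linear assignment problem.
Optimal: NorthTel→Band G ($807M), ClearBand→Band A ($959M), AzureWave→Band F ($971M), Solara→Band C ($713M), Pulse→Band D ($745M) — total 807+959+971+713+745 = $4195M.
Column-greedy (each band in turn goes to its best remaining operator) gives $3806M, worse by 389.
Checked against all permutations: $4195M is optimal.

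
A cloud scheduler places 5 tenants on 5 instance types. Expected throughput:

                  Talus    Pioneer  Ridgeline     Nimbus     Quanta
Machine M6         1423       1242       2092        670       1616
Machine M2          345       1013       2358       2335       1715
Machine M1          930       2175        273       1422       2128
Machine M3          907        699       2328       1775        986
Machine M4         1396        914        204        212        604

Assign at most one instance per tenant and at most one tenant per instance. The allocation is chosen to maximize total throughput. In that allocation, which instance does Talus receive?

Talus receives Machine M4.

This is a one-to-one assignment (maximum-weight bipartite matching).
Optimal: Talus→Machine M4 (1396 ops/s), Pioneer→Machine M1 (2175 ops/s), Ridgeline→Machine M3 (2328 ops/s), Nimbus→Machine M2 (2335 ops/s), Quanta→Machine M6 (1616 ops/s) — total 1396+2175+2328+2335+1616 = 9850 ops/s.
Row-greedy (each tenant in turn takes its best remaining instance) gives 8335 ops/s, worse by 1515.
Swapping Talus↔Nimbus (Talus→Machine M2 345 ops/s, Nimbus→Machine M4 212 ops/s) loses 3174.
Talus's own top instance is Machine M6 (1423 ops/s), but forcing Talus→Machine M6 and reassigning the rest optimally gives only 9128 ops/s — worse by 722.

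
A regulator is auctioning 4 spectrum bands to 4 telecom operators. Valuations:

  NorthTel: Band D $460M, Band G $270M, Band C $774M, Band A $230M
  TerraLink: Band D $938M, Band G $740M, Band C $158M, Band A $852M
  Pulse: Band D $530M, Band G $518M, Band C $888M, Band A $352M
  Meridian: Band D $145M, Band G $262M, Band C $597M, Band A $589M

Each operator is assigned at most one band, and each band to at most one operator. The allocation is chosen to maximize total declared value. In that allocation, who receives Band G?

This is the linear assignment problem.
Optimal: NorthTel→Band C ($774M), TerraLink→Band D ($938M), Pulse→Band G ($518M), Meridian→Band A ($589M) — total 774+938+518+589 = $2819M.
Swapping NorthTel↔TerraLink (NorthTel→Band D $460M, TerraLink→Band C $158M) loses 1094.
Checked against all permutations: $2819M is optimal.
Pulse's own top band is Band C ($888M), but forcing Pulse→Band C and reassigning the rest optimally gives only $2685M — worse by 134.

Pulse receives Band G.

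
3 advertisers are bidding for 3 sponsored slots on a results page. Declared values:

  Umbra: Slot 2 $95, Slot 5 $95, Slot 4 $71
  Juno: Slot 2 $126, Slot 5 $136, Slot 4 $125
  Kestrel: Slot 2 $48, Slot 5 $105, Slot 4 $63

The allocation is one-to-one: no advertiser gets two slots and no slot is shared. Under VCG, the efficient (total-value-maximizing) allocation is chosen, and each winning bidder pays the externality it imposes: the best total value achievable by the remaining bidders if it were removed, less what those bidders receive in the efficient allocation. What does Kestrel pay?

Efficient allocation: Umbra→Slot 2 ($95), Juno→Slot 4 ($125), Kestrel→Slot 5 ($105); total welfare W = $325.
Kestrel receives Slot 5 at value $105, so the others get W − 105 = $220.
Without Kestrel: best allocation of the remaining 2 bidders over all 3 slots is Umbra→Slot 2 ($95), Juno→Slot 5 ($136), total $231.
VCG payment = (others' best without Kestrel) − (others' welfare with Kestrel) = 231 − 220 = $11.

Kestrel pays $11.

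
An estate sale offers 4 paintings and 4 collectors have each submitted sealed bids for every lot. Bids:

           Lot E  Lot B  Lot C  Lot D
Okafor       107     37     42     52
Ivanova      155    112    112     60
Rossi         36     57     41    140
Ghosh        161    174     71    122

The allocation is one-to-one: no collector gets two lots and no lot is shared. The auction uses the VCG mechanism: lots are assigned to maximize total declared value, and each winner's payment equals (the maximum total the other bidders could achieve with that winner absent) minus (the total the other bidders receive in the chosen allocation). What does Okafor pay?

Okafor pays $43.

Efficient allocation: Okafor→Lot E ($107), Ivanova→Lot C ($112), Rossi→Lot D ($140), Ghosh→Lot B ($174); total welfare W = $533.
Okafor receives Lot E at value $107, so the others get W − 107 = $426.
Without Okafor: best allocation of the remaining 3 bidders over all 4 lots is Ivanova→Lot E ($155), Rossi→Lot D ($140), Ghosh→Lot B ($174), total $469.
VCG payment = (others' best without Okafor) − (others' welfare with Okafor) = 469 − 426 = $43.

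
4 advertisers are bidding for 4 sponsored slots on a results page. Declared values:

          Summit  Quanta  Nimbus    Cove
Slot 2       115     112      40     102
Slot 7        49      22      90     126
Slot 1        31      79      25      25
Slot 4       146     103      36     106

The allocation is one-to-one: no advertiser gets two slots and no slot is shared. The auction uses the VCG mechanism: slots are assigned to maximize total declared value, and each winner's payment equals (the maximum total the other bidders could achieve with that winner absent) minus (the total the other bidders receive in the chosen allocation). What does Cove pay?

Efficient allocation: Summit→Slot 4 ($146), Quanta→Slot 1 ($79), Nimbus→Slot 7 ($90), Cove→Slot 2 ($102); total welfare W = $417.
Cove receives Slot 2 at value $102, so the others get W − 102 = $315.
Without Cove: best allocation of the remaining 3 bidders over all 4 slots is Summit→Slot 4 ($146), Quanta→Slot 2 ($112), Nimbus→Slot 7 ($90), total $348.
VCG payment = (others' best without Cove) − (others' welfare with Cove) = 348 − 315 = $33.

Cove pays $33.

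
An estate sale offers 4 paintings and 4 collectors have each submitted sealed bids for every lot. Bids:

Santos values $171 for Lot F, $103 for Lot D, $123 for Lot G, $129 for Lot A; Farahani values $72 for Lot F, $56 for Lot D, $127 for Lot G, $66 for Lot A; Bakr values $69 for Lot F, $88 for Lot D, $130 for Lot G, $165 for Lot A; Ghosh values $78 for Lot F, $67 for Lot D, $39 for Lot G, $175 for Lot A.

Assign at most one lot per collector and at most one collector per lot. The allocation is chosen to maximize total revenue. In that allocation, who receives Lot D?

Optimal: Santos→Lot F ($171), Farahani→Lot G ($127), Bakr→Lot D ($88), Ghosh→Lot A ($175) — total 171+127+88+175 = $561.
Max-entry greedy (repeatedly take the single best remaining cell) gives $532, worse by 29.
Next-best assignment: Santos→Lot F, Farahani→Lot D, Bakr→Lot G, Ghosh→Lot A = $532.
Checked against all permutations: $561 is optimal.
Bakr's own top lot is Lot A ($165), but forcing Bakr→Lot A and reassigning the rest optimally gives only $530 — worse by 31.

Bakr receives Lot D.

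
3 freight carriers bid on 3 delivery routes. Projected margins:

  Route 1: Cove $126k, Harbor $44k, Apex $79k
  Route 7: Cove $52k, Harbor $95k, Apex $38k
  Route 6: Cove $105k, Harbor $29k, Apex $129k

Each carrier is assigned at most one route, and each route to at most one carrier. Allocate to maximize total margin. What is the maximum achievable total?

Optimal: Cove→Route 1 ($126k), Harbor→Route 7 ($95k), Apex→Route 6 ($129k) — total 126+95+129 = $350k.
Next-best assignment: Cove→Route 6, Harbor→Route 7, Apex→Route 1 = $279k.
Every other assignment is strictly worse.

Maximum total: $350k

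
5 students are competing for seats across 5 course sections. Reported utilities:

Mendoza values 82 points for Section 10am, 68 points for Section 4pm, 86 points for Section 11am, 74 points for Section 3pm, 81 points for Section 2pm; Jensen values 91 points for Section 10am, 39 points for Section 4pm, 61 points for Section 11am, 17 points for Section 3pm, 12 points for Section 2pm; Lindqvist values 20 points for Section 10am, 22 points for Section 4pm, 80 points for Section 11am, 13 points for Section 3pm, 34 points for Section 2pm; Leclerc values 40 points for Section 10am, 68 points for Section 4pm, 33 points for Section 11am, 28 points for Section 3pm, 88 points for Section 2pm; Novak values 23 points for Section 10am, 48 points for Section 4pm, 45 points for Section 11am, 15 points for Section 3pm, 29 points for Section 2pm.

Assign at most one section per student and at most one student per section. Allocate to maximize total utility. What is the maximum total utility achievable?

Optimal: Mendoza→Section 3pm (74 points), Jensen→Section 10am (91 points), Lindqvist→Section 11am (80 points), Leclerc→Section 2pm (88 points), Novak→Section 4pm (48 points) — total 74+91+80+88+48 = 381 points.
Max-entry greedy (repeatedly take the single best remaining cell) gives 326 points, worse by 55.
Next-best assignment: Mendoza→Section 4pm, Jensen→Section 10am, Lindqvist→Section 11am, Leclerc→Section 2pm, Novak→Section 3pm = 342 points.

Max total: 381 points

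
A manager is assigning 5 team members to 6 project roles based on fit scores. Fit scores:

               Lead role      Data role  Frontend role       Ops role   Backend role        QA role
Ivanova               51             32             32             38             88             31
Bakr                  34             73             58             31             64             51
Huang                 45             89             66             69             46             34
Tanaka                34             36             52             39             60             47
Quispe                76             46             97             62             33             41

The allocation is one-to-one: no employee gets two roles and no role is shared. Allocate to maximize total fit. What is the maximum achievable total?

Optimal: Ivanova→Backend role (88 pts), Bakr→Data role (73 pts), Huang→Ops role (69 pts), Tanaka→QA role (47 pts), Quispe→Frontend role (97 pts) — total 88+73+69+47+97 = 374 pts.
Row-greedy (each employee in turn takes its best remaining role) gives 358 pts, worse by 16.

Max total: 374 pts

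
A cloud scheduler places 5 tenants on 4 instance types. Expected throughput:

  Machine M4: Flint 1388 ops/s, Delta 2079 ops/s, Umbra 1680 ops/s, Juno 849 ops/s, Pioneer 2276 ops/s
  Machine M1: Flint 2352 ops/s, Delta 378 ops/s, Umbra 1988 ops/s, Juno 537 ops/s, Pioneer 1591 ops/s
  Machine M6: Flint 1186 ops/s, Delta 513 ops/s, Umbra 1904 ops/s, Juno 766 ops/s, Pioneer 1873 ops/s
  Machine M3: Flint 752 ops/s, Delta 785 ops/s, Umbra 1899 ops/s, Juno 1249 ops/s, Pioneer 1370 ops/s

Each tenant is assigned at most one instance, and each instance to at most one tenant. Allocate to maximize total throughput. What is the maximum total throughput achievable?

This is a one-to-one assignment (maximum-weight bipartite matching).
Optimal: Delta→Machine M4 (2079 ops/s), Flint→Machine M1 (2352 ops/s), Pioneer→Machine M6 (1873 ops/s), Umbra→Machine M3 (1899 ops/s) — total 2079+2352+1873+1899 = 8203 ops/s.
Row-greedy (each tenant in turn takes its best remaining instance) gives 7584 ops/s, worse by 619.

Maximum total: 8203 ops/s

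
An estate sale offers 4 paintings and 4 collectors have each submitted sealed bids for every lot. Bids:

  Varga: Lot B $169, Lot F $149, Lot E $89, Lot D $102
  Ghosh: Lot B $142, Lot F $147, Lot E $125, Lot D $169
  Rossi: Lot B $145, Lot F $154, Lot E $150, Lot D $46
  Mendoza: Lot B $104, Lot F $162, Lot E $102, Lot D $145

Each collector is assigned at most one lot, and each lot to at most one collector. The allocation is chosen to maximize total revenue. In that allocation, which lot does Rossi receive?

This is the linear assignment problem.
Optimal: Varga→Lot B ($169), Ghosh→Lot D ($169), Rossi→Lot E ($150), Mendoza→Lot F ($162) — total 169+169+150+162 = $650.
Row-greedy (each collector in turn takes its best remaining lot) gives $594, worse by 56.
Next-best assignment: Varga→Lot B, Ghosh→Lot F, Rossi→Lot E, Mendoza→Lot D = $611.
Checked against all permutations: $650 is optimal.
Rossi's own top lot is Lot F ($154), but forcing Rossi→Lot F and reassigning the rest optimally gives only $594 — worse by 56.

Rossi receives Lot E.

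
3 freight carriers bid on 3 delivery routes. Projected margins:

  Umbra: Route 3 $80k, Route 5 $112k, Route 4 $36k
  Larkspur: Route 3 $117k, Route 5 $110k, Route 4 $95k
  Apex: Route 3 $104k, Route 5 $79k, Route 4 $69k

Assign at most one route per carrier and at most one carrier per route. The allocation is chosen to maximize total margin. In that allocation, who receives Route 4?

Larkspur receives Route 4.

Optimal: Umbra→Route 5 ($112k), Larkspur→Route 4 ($95k), Apex→Route 3 ($104k) — total 112+95+104 = $311k.
Column-greedy (each route in turn goes to its best remaining carrier) gives $298k, worse by 13.
No other one-to-one assignment exceeds $311k.
Larkspur's own top route is Route 3 ($117k), but forcing Larkspur→Route 3 and reassigning the rest optimally gives only $298k — worse by 13.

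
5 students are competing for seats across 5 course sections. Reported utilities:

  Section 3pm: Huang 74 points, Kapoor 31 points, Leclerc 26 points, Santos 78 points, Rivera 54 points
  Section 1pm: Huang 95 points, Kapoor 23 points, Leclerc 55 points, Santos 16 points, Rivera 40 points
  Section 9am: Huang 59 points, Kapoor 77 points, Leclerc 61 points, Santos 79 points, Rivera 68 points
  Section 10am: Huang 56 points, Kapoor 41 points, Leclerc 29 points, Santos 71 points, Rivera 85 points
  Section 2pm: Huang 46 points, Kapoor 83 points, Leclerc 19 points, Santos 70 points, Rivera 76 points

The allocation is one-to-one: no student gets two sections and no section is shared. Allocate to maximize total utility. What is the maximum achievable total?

Maximum total: 402 points

Treat this as an assignment problem: match each student to one section.
Optimal: Huang→Section 1pm (95 points), Kapoor→Section 2pm (83 points), Leclerc→Section 9am (61 points), Santos→Section 3pm (78 points), Rivera→Section 10am (85 points) — total 95+83+61+78+85 = 402 points.
Column-greedy (each section in turn goes to its best remaining student) gives 354 points, worse by 48.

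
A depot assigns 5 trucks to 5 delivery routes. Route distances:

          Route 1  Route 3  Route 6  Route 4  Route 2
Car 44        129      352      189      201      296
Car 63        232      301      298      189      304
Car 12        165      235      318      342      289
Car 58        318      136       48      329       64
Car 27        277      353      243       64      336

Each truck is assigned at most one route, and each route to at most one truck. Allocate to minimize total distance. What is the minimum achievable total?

Optimal: Car 44→Route 1 (129 km), Car 63→Route 2 (304 km), Car 12→Route 3 (235 km), Car 58→Route 6 (48 km), Car 27→Route 4 (64 km) — total 129+304+235+48+64 = 780 km.
Column-greedy (each route in turn goes to its cheapest remaining truck) gives 986 km, worse by 206.
No other one-to-one assignment undercuts 780 km.

Min total: 780 km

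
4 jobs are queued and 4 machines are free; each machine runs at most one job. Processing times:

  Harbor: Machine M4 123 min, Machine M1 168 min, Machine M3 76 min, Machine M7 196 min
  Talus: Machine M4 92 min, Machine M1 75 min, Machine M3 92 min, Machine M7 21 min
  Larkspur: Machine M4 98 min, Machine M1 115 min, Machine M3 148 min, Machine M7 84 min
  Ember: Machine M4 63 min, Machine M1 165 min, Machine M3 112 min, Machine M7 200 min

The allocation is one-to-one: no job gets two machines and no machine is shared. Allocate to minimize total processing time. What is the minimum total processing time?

This is a one-to-one assignment (minimum-cost bipartite matching).
Optimal: Harbor→Machine M3 (76 min), Talus→Machine M7 (21 min), Larkspur→Machine M1 (115 min), Ember→Machine M4 (63 min) — total 76+21+115+63 = 275 min.
Column-greedy (each machine in turn goes to its cheapest remaining job) gives 298 min, worse by 23.
Swapping Harbor↔Talus (Harbor→Machine M7 196 min, Talus→Machine M3 92 min) adds 191.
Checked against all permutations: 275 min is optimal.

Min total: 275 min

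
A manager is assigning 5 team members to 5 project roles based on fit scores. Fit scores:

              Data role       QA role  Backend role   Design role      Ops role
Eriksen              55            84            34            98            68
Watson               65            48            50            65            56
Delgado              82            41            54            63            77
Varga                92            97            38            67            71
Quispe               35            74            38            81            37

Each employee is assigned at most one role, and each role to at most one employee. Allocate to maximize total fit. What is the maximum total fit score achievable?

Max total: 391 pts

Treat this as an assignment problem: match each employee to one role.
Optimal: Eriksen→Design role (98 pts), Watson→Backend role (50 pts), Delgado→Ops role (77 pts), Varga→Data role (92 pts), Quispe→QA role (74 pts) — total 98+50+77+92+74 = 391 pts.
Row-greedy (each employee in turn takes its best remaining role) gives 375 pts, worse by 16.
Swapping Eriksen↔Quispe (Eriksen→QA role 84 pts, Quispe→Design role 81 pts) loses 7.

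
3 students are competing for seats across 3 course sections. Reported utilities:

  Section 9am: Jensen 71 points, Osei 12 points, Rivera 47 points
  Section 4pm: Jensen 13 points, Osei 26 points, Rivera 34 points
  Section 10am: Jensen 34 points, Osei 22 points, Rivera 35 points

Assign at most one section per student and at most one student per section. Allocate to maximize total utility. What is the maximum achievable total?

Optimal: Jensen→Section 9am (71 points), Osei→Section 4pm (26 points), Rivera→Section 10am (35 points) — total 71+26+35 = 132 points.
Column-greedy (each section in turn goes to its best remaining student) gives 127 points, worse by 5.
No other one-to-one assignment exceeds 132 points.

Maximum total: 132 points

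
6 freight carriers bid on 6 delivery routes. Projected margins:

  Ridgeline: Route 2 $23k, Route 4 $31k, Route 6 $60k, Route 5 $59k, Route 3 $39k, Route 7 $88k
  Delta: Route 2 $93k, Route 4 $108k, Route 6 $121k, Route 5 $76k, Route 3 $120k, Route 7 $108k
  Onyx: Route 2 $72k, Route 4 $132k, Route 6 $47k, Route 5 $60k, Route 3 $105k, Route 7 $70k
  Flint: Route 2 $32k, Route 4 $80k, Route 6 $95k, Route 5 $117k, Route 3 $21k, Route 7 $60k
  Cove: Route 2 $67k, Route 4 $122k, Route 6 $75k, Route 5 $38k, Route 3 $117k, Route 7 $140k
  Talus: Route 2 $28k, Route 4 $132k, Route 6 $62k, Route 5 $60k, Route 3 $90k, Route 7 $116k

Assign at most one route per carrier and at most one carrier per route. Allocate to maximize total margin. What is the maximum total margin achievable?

Optimal: Ridgeline→Route 6 ($60k), Delta→Route 2 ($93k), Onyx→Route 3 ($105k), Flint→Route 5 ($117k), Cove→Route 7 ($140k), Talus→Route 4 ($132k) — total 60+93+105+117+140+132 = $647k.

Max total: $647k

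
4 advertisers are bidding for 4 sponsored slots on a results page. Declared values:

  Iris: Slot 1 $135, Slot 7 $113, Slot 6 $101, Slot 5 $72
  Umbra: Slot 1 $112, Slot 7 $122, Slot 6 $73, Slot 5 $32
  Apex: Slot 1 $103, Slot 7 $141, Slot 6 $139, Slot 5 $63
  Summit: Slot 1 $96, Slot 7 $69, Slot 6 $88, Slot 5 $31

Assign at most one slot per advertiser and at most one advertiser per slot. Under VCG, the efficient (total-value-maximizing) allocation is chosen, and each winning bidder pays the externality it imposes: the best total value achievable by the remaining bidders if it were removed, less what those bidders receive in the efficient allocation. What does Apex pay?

Apex pays $55.

Efficient allocation: Iris→Slot 5 ($72), Umbra→Slot 7 ($122), Apex→Slot 6 ($139), Summit→Slot 1 ($96); total welfare W = $429.
Apex receives Slot 6 at value $139, so the others get W − 139 = $290.
Without Apex: best allocation of the remaining 3 bidders over all 4 slots is Iris→Slot 1 ($135), Umbra→Slot 7 ($122), Summit→Slot 6 ($88), total $345.
VCG payment = (others' best without Apex) − (others' welfare with Apex) = 345 − 290 = $55.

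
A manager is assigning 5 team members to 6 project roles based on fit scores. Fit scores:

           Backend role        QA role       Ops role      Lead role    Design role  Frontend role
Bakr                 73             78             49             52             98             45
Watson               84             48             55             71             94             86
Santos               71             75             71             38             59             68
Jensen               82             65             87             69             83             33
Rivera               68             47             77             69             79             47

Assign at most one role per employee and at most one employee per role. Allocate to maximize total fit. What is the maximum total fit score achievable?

Optimal: Bakr→Design role (98 pts), Watson→Frontend role (86 pts), Santos→QA role (75 pts), Jensen→Backend role (82 pts), Rivera→Ops role (77 pts) — total 98+86+75+82+77 = 418 pts.
Max-entry greedy (repeatedly take the single best remaining cell) gives 415 pts, worse by 3.
Checked against all permutations: 418 pts is optimal.

Max total: 418 pts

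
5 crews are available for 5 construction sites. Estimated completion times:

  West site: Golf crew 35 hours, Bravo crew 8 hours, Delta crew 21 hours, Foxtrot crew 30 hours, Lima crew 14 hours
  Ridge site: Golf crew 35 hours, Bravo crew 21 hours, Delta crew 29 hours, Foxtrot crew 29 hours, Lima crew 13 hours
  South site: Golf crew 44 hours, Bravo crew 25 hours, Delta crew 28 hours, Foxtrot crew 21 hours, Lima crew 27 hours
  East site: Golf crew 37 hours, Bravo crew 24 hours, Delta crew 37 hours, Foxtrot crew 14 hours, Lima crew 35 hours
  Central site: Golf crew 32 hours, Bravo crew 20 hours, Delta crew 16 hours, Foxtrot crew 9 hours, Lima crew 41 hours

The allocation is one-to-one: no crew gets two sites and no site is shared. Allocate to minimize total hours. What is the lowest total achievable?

Optimal: Golf crew→South site (44 hours), Bravo crew→West site (8 hours), Delta crew→Central site (16 hours), Foxtrot crew→East site (14 hours), Lima crew→Ridge site (13 hours) — total 44+8+16+14+13 = 95 hours.
Swapping Lima crew↔Golf crew (Lima crew→South site 27 hours, Golf crew→Ridge site 35 hours) adds 5.

Minimum total: 95 hours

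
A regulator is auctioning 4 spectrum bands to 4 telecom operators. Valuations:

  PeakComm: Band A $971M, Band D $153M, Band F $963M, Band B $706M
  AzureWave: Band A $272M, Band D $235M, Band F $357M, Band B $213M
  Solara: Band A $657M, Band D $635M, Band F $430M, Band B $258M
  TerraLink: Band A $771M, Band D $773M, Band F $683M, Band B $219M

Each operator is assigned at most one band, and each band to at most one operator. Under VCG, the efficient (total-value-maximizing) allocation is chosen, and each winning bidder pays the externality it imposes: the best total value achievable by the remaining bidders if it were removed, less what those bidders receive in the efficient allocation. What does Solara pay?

Efficient allocation: PeakComm→Band F ($963M), AzureWave→Band B ($213M), Solara→Band A ($657M), TerraLink→Band D ($773M); total welfare W = $2606M.
Solara receives Band A at value $657M, so the others get W − 657 = $1949M.
Without Solara: best allocation of the remaining 3 bidders over all 4 bands is PeakComm→Band A ($971M), AzureWave→Band F ($357M), TerraLink→Band D ($773M), total $2101M.
VCG payment = (others' best without Solara) − (others' welfare with Solara) = 2101 − 1949 = $152M.

Solara pays $152M.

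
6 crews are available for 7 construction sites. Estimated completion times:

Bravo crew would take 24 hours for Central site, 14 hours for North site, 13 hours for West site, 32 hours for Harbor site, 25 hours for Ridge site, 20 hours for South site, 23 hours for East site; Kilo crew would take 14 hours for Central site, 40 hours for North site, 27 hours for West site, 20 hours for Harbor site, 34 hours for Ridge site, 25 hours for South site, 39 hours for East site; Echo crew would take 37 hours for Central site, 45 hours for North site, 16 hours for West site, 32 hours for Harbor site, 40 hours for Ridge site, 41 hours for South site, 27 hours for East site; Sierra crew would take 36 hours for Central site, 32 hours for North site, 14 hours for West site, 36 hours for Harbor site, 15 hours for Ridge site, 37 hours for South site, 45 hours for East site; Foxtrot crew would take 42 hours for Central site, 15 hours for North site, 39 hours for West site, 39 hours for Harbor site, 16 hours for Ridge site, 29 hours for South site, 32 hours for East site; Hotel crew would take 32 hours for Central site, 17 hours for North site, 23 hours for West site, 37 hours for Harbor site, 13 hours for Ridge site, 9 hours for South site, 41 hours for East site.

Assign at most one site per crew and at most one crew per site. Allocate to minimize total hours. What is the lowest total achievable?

Optimal: Bravo crew→East site (23 hours), Kilo crew→Central site (14 hours), Echo crew→West site (16 hours), Sierra crew→Ridge site (15 hours), Foxtrot crew→North site (15 hours), Hotel crew→South site (9 hours) — total 23+14+16+15+15+9 = 92 hours.
Row-greedy (each crew in turn takes its cheapest remaining site) gives 93 hours, worse by 1.

Min total: 92 hours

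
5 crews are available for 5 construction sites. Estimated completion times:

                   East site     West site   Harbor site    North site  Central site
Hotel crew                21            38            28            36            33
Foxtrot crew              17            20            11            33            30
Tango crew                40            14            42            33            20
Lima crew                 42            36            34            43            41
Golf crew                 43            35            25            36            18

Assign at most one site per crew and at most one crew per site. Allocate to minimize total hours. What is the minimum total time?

This is a one-to-one assignment (minimum-cost bipartite matching).
Optimal: Hotel crew→East site (21 hours), Foxtrot crew→Harbor site (11 hours), Tango crew→West site (14 hours), Lima crew→North site (43 hours), Golf crew→Central site (18 hours) — total 21+11+14+43+18 = 107 hours.
Column-greedy (each site in turn goes to its cheapest remaining crew) gives 133 hours, worse by 26.
Next-best assignment: Hotel crew→East site, Foxtrot crew→Harbor site, Tango crew→North site, Lima crew→West site, Golf crew→Central site = 119 hours.
Swapping Lima crew↔Hotel crew (Lima crew→East site 42 hours, Hotel crew→North site 36 hours) adds 14.
Checked against all permutations: 107 hours is optimal.

Minimum total: 107 hours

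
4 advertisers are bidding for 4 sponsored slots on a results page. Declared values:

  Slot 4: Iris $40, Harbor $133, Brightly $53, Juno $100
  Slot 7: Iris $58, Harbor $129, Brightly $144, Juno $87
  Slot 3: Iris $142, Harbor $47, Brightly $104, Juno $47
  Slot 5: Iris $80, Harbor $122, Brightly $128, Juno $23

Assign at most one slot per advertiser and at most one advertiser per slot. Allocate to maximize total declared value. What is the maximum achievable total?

Max total: $508

Treat this as an assignment problem: match each advertiser to one slot.
Optimal: Iris→Slot 3 ($142), Harbor→Slot 5 ($122), Brightly→Slot 7 ($144), Juno→Slot 4 ($100) — total 142+122+144+100 = $508.
Max-entry greedy (repeatedly take the single best remaining cell) gives $442, worse by 66.
Next-best assignment: Iris→Slot 3, Harbor→Slot 7, Brightly→Slot 5, Juno→Slot 4 = $499.
No other one-to-one assignment exceeds $508.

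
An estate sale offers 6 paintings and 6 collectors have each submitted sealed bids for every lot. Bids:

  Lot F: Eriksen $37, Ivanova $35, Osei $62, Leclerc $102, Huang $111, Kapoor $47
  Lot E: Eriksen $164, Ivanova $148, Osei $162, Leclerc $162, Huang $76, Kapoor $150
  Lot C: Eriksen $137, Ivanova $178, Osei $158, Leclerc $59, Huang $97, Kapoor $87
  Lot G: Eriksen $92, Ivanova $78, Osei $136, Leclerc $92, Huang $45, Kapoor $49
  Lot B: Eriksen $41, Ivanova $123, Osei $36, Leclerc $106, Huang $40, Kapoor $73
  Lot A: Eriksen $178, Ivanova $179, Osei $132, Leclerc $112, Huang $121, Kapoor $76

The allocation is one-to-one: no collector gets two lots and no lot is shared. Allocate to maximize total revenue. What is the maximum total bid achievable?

Optimal: Eriksen→Lot A ($178), Ivanova→Lot C ($178), Osei→Lot G ($136), Leclerc→Lot B ($106), Huang→Lot F ($111), Kapoor→Lot E ($150) — total 178+178+136+106+111+150 = $859.
Row-greedy (each collector in turn takes its best remaining lot) gives $784, worse by 75.
Next-best assignment: Eriksen→Lot A, Ivanova→Lot C, Osei→Lot G, Leclerc→Lot E, Huang→Lot F, Kapoor→Lot B = $838.
Checked against all permutations: $859 is optimal.

Max total: $859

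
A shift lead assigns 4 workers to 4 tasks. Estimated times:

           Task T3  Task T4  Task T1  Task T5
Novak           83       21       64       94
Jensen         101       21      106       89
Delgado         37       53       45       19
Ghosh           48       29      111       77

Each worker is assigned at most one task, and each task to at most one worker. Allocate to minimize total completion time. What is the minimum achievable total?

Treat this as an assignment problem: match each worker to one task.
Optimal: Novak→Task T1 (64 min), Jensen→Task T4 (21 min), Delgado→Task T5 (19 min), Ghosh→Task T3 (48 min) — total 64+21+19+48 = 152 min.
Column-greedy (each task in turn goes to its cheapest remaining worker) gives 241 min, worse by 89.
No other one-to-one assignment undercuts 152 min.

Min total: 152 min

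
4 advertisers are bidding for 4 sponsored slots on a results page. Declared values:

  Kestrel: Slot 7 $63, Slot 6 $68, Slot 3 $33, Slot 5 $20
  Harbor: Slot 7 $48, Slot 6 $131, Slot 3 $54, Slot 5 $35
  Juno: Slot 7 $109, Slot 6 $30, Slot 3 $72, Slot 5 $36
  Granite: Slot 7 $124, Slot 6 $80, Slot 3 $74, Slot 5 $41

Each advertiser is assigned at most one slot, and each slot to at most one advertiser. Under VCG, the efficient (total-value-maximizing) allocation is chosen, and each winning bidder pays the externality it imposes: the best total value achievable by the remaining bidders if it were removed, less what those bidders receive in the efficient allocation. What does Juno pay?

Juno pays $13.

Efficient allocation: Kestrel→Slot 5 ($20), Harbor→Slot 6 ($131), Juno→Slot 3 ($72), Granite→Slot 7 ($124); total welfare W = $347.
Juno receives Slot 3 at value $72, so the others get W − 72 = $275.
Without Juno: best allocation of the remaining 3 bidders over all 4 slots is Kestrel→Slot 3 ($33), Harbor→Slot 6 ($131), Granite→Slot 7 ($124), total $288.
VCG payment = (others' best without Juno) − (others' welfare with Juno) = 288 − 275 = $13.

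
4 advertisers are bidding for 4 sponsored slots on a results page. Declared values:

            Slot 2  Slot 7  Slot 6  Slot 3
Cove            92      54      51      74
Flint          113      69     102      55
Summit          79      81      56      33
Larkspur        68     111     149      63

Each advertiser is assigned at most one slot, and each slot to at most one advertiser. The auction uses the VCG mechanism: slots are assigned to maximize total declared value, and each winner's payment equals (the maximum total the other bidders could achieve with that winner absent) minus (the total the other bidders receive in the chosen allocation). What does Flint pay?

Efficient allocation: Cove→Slot 3 ($74), Flint→Slot 2 ($113), Summit→Slot 7 ($81), Larkspur→Slot 6 ($149); total welfare W = $417.
Flint receives Slot 2 at value $113, so the others get W − 113 = $304.
Without Flint: best allocation of the remaining 3 bidders over all 4 slots is Cove→Slot 2 ($92), Summit→Slot 7 ($81), Larkspur→Slot 6 ($149), total $322.
VCG payment = (others' best without Flint) − (others' welfare with Flint) = 322 − 304 = $18.

Flint pays $18.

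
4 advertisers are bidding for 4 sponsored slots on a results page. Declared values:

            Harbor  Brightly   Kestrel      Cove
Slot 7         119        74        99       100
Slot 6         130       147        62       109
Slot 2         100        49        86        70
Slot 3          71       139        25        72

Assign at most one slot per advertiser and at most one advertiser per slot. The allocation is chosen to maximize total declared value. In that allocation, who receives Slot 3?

Optimal: Harbor→Slot 6 ($130), Brightly→Slot 3 ($139), Kestrel→Slot 2 ($86), Cove→Slot 7 ($100) — total 130+139+86+100 = $455.
Max-entry greedy (repeatedly take the single best remaining cell) gives $424, worse by 31.
Next-best assignment: Harbor→Slot 7, Brightly→Slot 3, Kestrel→Slot 2, Cove→Slot 6 = $453.
Brightly's own top slot is Slot 6 ($147), but forcing Brightly→Slot 6 and reassigning the rest optimally gives only $424 — worse by 31.

Brightly receives Slot 3.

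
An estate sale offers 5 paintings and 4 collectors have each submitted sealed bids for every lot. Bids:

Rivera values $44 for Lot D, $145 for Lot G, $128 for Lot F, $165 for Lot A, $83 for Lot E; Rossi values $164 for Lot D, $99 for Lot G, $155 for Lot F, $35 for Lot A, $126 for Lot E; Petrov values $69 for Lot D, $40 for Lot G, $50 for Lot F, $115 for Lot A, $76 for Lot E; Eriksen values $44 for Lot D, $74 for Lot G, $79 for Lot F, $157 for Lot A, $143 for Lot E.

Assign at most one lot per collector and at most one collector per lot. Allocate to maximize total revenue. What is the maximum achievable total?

Optimal: Rivera→Lot G ($145), Rossi→Lot D ($164), Petrov→Lot A ($115), Eriksen→Lot E ($143) — total 145+164+115+143 = $567.
Row-greedy (each collector in turn takes its best remaining lot) gives $484, worse by 83.

Max total: $567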